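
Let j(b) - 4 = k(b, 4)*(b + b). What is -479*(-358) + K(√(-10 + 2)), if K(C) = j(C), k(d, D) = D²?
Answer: 171486 + 64*I*√2 ≈ 1.7149e+5 + 90.51*I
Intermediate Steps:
j(b) = 4 + 32*b (j(b) = 4 + 4²*(b + b) = 4 + 16*(2*b) = 4 + 32*b)
K(C) = 4 + 32*C
-479*(-358) + K(√(-10 + 2)) = -479*(-358) + (4 + 32*√(-10 + 2)) = 171482 + (4 + 32*√(-8)) = 171482 + (4 + 32*(2*I*√2)) = 171482 + (4 + 64*I*√2) = 171486 + 64*I*√2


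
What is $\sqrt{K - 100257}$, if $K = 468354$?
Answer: $\sqrt{368097} \approx 606.71$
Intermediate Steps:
$\sqrt{K - 100257} = \sqrt{468354 - 100257} = \sqrt{368097}$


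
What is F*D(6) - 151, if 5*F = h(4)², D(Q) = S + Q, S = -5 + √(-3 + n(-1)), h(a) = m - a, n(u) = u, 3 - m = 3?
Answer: -739/5 + 32*I/5 ≈ -147.8 + 6.4*I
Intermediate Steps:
m = 0 (m = 3 - 1*3 = 3 - 3 = 0)
h(a) = -a (h(a) = 0 - a = -a)
S = -5 + 2*I (S = -5 + √(-3 - 1) = -5 + √(-4) = -5 + 2*I ≈ -5.0 + 2.0*I)
D(Q) = -5 + Q + 2*I (D(Q) = (-5 + 2*I) + Q = -5 + Q + 2*I)
F = 16/5 (F = (-1*4)²/5 = (⅕)*(-4)² = (⅕)*16 = 16/5 ≈ 3.2000)
F*D(6) - 151 = 16*(-5 + 6 + 2*I)/5 - 151 = 16*(1 + 2*I)/5 - 151 = (16/5 + 32*I/5) - 151 = -739/5 + 32*I/5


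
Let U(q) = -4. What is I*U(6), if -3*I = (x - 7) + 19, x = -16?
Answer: -16/3 ≈ -5.3333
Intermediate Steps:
I = 4/3 (I = -((-16 - 7) + 19)/3 = -(-23 + 19)/3 = -⅓*(-4) = 4/3 ≈ 1.3333)
I*U(6) = (4/3)*(-4) = -16/3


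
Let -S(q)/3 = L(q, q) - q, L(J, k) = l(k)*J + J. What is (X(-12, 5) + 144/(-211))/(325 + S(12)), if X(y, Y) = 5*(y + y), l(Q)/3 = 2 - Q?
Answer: -25464/296455 ≈ -0.085895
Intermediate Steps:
l(Q) = 6 - 3*Q (l(Q) = 3*(2 - Q) = 6 - 3*Q)
L(J, k) = J + J*(6 - 3*k) (L(J, k) = (6 - 3*k)*J + J = J*(6 - 3*k) + J = J + J*(6 - 3*k))
S(q) = 3*q - 3*q*(7 - 3*q) (S(q) = -3*(q*(7 - 3*q) - q) = -3*(-q + q*(7 - 3*q)) = 3*q - 3*q*(7 - 3*q))
X(y, Y) = 10*y (X(y, Y) = 5*(2*y) = 10*y)
(X(-12, 5) + 144/(-211))/(325 + S(12)) = (10*(-12) + 144/(-211))/(325 + 9*12*(-2 + 12)) = (-120 + 144*(-1/211))/(325 + 9*12*10) = (-120 - 144/211)/(325 + 1080) = -25464/211/1405 = -25464/211*1/1405 = -25464/296455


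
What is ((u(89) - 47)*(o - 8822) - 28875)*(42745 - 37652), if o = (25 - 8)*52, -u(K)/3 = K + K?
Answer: 23341743579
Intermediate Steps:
u(K) = -6*K (u(K) = -3*(K + K) = -6*K)
o = 884 (o = 17*52 = 884)
((u(89) - 47)*(o - 8822) - 28875)*(42745 - 37652) = ((-6*89 - 47)*(884 - 8822) - 28875)*(42745 - 37652) = ((-534 - 47)*(-7938) - 28875)*5093 = (-581*(-7938) - 28875)*5093 = (4611978 - 28875)*5093 = 4583103*5093 = 23341743579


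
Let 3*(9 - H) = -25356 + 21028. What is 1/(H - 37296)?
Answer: -3/107533 ≈ -2.7898e-5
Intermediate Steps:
H = 4355/3 (H = 9 - (-25356 + 21028)/3 = 9 - 1/3*(-4328) = 9 + 4328/3 = 4355/3 ≈ 1451.7)
1/(H - 37296) = 1/(4355/3 - 37296) = 1/(-107533/3) = -3/107533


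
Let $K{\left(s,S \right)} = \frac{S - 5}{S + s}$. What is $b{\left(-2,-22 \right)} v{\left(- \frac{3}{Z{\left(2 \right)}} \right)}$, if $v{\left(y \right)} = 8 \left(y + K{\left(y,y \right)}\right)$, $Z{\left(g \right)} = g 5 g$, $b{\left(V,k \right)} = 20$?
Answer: $\frac{8168}{3} \approx 2722.7$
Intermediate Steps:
$K{\left(s,S \right)} = \frac{-5 + S}{S + s}$
$Z{\left(g \right)} = 5 g^{2}$ ($Z{\left(g \right)} = 5 g g = 5 g^{2}$)
$v{\left(y \right)} = 8 y + \frac{4 \left(-5 + y\right)}{y}$ ($v{\left(y \right)} = 8 \left(y + \frac{-5 + y}{y + y}\right) = 8 \left(y + \frac{-5 + y}{2 y}\right) = 8 y + \frac{4 \left(-5 + y\right)}{y}$)
$b{\left(-2,-22 \right)} v{\left(- \frac{3}{Z{\left(2 \right)}} \right)} = 20 \left(4 - \frac{20}{\left(-3\right) \frac{1}{5 \cdot 2^{2}}} + 8 \left(- \frac{3}{5 \cdot 2^{2}}\right)\right) = 20 \left(4 - \frac{20}{\left(-3\right) \frac{1}{5 \cdot 4}} + 8 \left(- \frac{3}{5 \cdot 4}\right)\right) = 20 \left(4 - \frac{20}{\left(-3\right) \frac{1}{20}} + 8 \left(- \frac{3}{20}\right)\right) = 20 \left(4 - \frac{20}{\left(-3\right) \frac{1}{20}} + 8 \left(\left(-3\right) \frac{1}{20}\right)\right) = 20 \left(4 - \frac{20}{- \frac{3}{20}} + 8 \left(- \frac{3}{20}\right)\right) = 20 \left(4 - - \frac{400}{3} - \frac{6}{5}\right) = 20 \left(4 + \frac{400}{3} - \frac{6}{5}\right) = 20 \cdot \frac{2042}{15} = \frac{8168}{3}$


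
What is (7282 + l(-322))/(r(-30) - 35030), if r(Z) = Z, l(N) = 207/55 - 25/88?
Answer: -3205611/15426400 ≈ -0.20780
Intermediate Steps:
l(N) = 1531/440 (l(N) = 207*(1/55) - 25*1/88 = 207/55 - 25/88 = 1531/440)
(7282 + l(-322))/(r(-30) - 35030) = (7282 + 1531/440)/(-30 - 35030) = (3205611/440)/(-35060) = (3205611/440)*(-1/35060) = -3205611/15426400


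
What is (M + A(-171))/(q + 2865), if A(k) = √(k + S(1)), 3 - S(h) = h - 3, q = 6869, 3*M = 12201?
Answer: 4067/9734 + I*√166/9734 ≈ 0.41781 + 0.0013236*I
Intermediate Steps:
M = 4067 (M = (⅓)*12201 = 4067)
S(h) = 6 - h (S(h) = 3 - (h - 3) = 3 - (-3 + h) = 3 + (3 - h) = 6 - h)
A(k) = √(5 + k) (A(k) = √(k + (6 - 1*1)) = √(k + (6 - 1)) = √(k + 5) = √(5 + k))
(M + A(-171))/(q + 2865) = (4067 + √(5 - 171))/(6869 + 2865) = (4067 + √(-166))/9734 = (4067 + I*√166)*(1/9734) = 4067/9734 + I*√166/9734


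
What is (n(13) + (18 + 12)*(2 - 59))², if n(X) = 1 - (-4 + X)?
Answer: 2951524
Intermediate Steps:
n(X) = 5 - X (n(X) = 1 + (4 - X) = 5 - X)
(n(13) + (18 + 12)*(2 - 59))² = ((5 - 1*13) + (18 + 12)*(2 - 59))² = ((5 - 13) + 30*(-57))² = (-8 - 1710)² = (-1718)² = 2951524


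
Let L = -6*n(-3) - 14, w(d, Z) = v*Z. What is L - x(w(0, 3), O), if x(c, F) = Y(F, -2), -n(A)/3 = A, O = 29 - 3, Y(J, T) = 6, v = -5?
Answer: -74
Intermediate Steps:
w(d, Z) = -5*Z
O = 26
n(A) = -3*A
L = -68 (L = -(-18)*(-3) - 14 = -6*9 - 14 = -54 - 14 = -68)
x(c, F) = 6
L - x(w(0, 3), O) = -68 - 1*6 = -68 - 6 = -74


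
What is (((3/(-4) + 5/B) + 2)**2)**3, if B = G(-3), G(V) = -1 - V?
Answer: 11390625/4096 ≈ 2780.9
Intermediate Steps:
B = 2 (B = -1 - 1*(-3) = -1 + 3 = 2)
(((3/(-4) + 5/B) + 2)**2)**3 = (((3/(-4) + 5/2) + 2)**2)**3 = (((3*(-1/4) + 5*(1/2)) + 2)**2)**3 = (((-3/4 + 5/2) + 2)**2)**3 = ((7/4 + 2)**2)**3 = ((15/4)**2)**3 = (225/16)**3 = 11390625/4096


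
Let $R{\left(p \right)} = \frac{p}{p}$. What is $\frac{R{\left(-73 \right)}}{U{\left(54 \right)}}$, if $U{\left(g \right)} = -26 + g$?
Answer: $\frac{1}{28} \approx 0.035714$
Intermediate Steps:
$R{\left(p \right)} = 1$
$\frac{R{\left(-73 \right)}}{U{\left(54 \right)}} = 1 \frac{1}{-26 + 54} = 1 \cdot \frac{1}{28} = \frac{1}{28}$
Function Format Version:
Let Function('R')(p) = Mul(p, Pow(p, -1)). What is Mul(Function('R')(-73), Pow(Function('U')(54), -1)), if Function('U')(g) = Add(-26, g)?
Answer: Rational(1, 28) ≈ 0.035714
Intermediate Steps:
Function('R')(p) = 1
Mul(Function('R')(-73), Pow(Function('U')(54), -1)) = Mul(1, Pow(Add(-26, 54), -1)) = Mul(1, Pow(28, -1)) = Mul(1, Rational(1, 28)) = Rational(1, 28)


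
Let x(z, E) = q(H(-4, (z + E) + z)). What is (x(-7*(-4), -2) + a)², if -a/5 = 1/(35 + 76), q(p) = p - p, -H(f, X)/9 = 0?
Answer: 25/12321 ≈ 0.0020291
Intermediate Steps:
H(f, X) = 0 (H(f, X) = -9*0 = 0)
q(p) = 0
x(z, E) = 0
a = -5/111 (a = -5/(35 + 76) = -5/111 ≈ -0.045045)
(x(-7*(-4), -2) + a)² = (0 - 5/111)² = (-5/111)² = 25/12321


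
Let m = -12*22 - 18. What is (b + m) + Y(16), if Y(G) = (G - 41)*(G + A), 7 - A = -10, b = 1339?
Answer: 232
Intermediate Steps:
A = 17 (A = 7 - 1*(-10) = 7 + 10 = 17)
Y(G) = (-41 + G)*(17 + G) (Y(G) = (G - 41)*(G + 17) = (-41 + G)*(17 + G))
m = -282 (m = -264 - 18 = -282)
(b + m) + Y(16) = (1339 - 282) + (-697 + 16² - 24*16) = 1057 + (-697 + 256 - 384) = 1057 - 825 = 232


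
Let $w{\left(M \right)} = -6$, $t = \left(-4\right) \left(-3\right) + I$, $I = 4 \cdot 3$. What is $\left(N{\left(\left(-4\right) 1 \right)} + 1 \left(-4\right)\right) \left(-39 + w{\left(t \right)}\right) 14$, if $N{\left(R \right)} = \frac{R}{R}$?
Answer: $1890$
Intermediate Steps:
$I = 12$
$t = 24$ ($t = \left(-4\right) \left(-3\right) + 12 = 12 + 12 = 24$)
$N{\left(R \right)} = 1$
$\left(N{\left(\left(-4\right) 1 \right)} + 1 \left(-4\right)\right) \left(-39 + w{\left(t \right)}\right) 14 = \left(1 + 1 \left(-4\right)\right) \left(-39 - 6\right) 14 = \left(1 - 4\right) \left(\left(-45\right) 14\right) = \left(-3\right) \left(-630\right) = 1890$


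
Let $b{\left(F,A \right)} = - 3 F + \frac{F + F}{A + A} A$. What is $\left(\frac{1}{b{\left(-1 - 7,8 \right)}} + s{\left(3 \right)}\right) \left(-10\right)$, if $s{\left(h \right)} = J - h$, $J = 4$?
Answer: $- \frac{85}{8} \approx -10.625$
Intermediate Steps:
$s{\left(h \right)} = 4 - h$
$b{\left(F,A \right)} = - 2 F$ ($b{\left(F,A \right)} = - 3 F + \frac{2 F}{2 A} A = - 3 F + 2 F \frac{1}{2 A} A = - 3 F + \frac{F}{A} A = - 3 F + F = - 2 F$)
$\left(\frac{1}{b{\left(-1 - 7,8 \right)}} + s{\left(3 \right)}\right) \left(-10\right) = \left(\frac{1}{\left(-2\right) \left(-1 - 7\right)} + \left(4 - 3\right)\right) \left(-10\right) = \left(\frac{1}{\left(-2\right) \left(-8\right)} + 1\right) \left(-10\right) = \left(\frac{1}{16} + 1\right) \left(-10\right) = \frac{17}{16} \left(-10\right) = - \frac{85}{8}$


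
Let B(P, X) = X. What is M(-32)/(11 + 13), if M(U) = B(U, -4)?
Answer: -⅙ ≈ -0.16667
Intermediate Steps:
M(U) = -4
M(-32)/(11 + 13) = -4/(11 + 13) = -4/24 = (1/24)*(-4) = -⅙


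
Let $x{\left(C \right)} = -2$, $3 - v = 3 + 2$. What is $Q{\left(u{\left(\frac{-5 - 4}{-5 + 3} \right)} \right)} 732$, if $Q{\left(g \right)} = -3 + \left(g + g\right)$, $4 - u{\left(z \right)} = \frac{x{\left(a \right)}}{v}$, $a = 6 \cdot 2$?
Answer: $2196$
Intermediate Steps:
$v = -2$ ($v = 3 - \left(3 + 2\right) = 3 - 5 = -2$)
$a = 12$
$u{\left(z \right)} = 3$ ($u{\left(z \right)} = 4 - - \frac{2}{-2} = 4 - \left(-2\right) \left(- \frac{1}{2}\right) = 4 - 1 = 3$)
$Q{\left(g \right)} = -3 + 2 g$
$Q{\left(u{\left(\frac{-5 - 4}{-5 + 3} \right)} \right)} 732 = \left(-3 + 2 \cdot 3\right) 732 = \left(-3 + 6\right) 732 = 3 \cdot 732 = 2196$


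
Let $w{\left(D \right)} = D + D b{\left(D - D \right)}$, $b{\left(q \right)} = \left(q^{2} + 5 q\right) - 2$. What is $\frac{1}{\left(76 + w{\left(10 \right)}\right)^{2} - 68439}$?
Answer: $- \frac{1}{64083} \approx -1.5605 \cdot 10^{-5}$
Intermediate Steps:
$b{\left(q \right)} = -2 + q^{2} + 5 q$
$w{\left(D \right)} = - D$ ($w{\left(D \right)} = D + D \left(-2 + \left(D - D\right)^{2} + 5 \left(D - D\right)\right) = D + D \left(-2 + 0^{2} + 5 \cdot 0\right) = D + D \left(-2 + 0 + 0\right) = D + D \left(-2\right) = D - 2 D = - D$)
$\frac{1}{\left(76 + w{\left(10 \right)}\right)^{2} - 68439} = \frac{1}{\left(76 - 10\right)^{2} - 68439} = \frac{1}{66^{2} - 68439} = \frac{1}{4356 - 68439} = \frac{1}{-64083} = - \frac{1}{64083}$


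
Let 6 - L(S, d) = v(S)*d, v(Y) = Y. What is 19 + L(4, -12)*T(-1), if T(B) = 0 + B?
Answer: -35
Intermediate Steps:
T(B) = B
L(S, d) = 6 - S*d
19 + L(4, -12)*T(-1) = 19 + (6 - 1*4*(-12))*(-1) = 19 + (6 + 48)*(-1) = 19 + 54*(-1) = 19 - 54 = -35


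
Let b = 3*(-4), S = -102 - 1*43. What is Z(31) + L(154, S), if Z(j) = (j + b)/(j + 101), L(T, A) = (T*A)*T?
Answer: -453924221/132 ≈ -3.4388e+6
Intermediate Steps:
S = -145 (S = -102 - 43 = -145)
L(T, A) = A*T² (L(T, A) = (A*T)*T = A*T²)
b = -12
Z(j) = (-12 + j)/(101 + j) (Z(j) = (j - 12)/(j + 101) = (-12 + j)/(101 + j))
Z(31) + L(154, S) = (-12 + 31)/(101 + 31) - 145*154² = 19/132 - 145*23716 = (1/132)*19 - 3438820 = 19/132 - 3438820 = -453924221/132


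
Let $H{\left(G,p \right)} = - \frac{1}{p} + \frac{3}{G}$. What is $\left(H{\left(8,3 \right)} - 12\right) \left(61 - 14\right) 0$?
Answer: $0$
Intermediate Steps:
$\left(H{\left(8,3 \right)} - 12\right) \left(61 - 14\right) 0 = \left(\left(- \frac{1}{3} + \frac{3}{8}\right) - 12\right) \left(61 - 14\right) 0 = \left(\left(\left(-1\right) \frac{1}{3} + 3 \cdot \frac{1}{8}\right) - 12\right) 47 \cdot 0 = \left(\left(- \frac{1}{3} + \frac{3}{8}\right) - 12\right) 47 \cdot 0 = \left(\frac{1}{24} - 12\right) 47 \cdot 0 = \left(- \frac{287}{24}\right) 47 \cdot 0 = \left(- \frac{13489}{24}\right) 0 = 0$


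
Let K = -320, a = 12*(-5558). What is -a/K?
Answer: -8337/40 ≈ -208.43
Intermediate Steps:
a = -66696
-a/K = -(-66696)/(-320) = -(-66696)*(-1)/320 = -1*8337/40 = -8337/40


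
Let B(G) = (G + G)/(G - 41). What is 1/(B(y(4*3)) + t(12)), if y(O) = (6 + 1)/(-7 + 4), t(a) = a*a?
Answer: 65/9367 ≈ 0.0069393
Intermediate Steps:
t(a) = a**2
y(O) = -7/3 (y(O) = 7/(-3) = 7*(-1/3) = -7/3)
B(G) = 2*G/(-41 + G) (B(G) = (2*G)/(-41 + G) = 2*G/(-41 + G))
1/(B(y(4*3)) + t(12)) = 1/(2*(-7/3)/(-41 - 7/3) + 12**2) = 1/(2*(-7/3)/(-130/3) + 144) = 1/(2*(-7/3)*(-3/130) + 144) = 1/(7/65 + 144) = 1/(9367/65) = 65/9367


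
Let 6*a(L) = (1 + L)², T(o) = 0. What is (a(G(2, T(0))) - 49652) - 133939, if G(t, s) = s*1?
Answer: -1101545/6 ≈ -1.8359e+5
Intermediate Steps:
G(t, s) = s
a(L) = (1 + L)²/6
(a(G(2, T(0))) - 49652) - 133939 = ((1 + 0)²/6 - 49652) - 133939 = ((⅙)*1² - 49652) - 133939 = ((⅙)*1 - 49652) - 133939 = (⅙ - 49652) - 133939 = -297911/6 - 133939 = -1101545/6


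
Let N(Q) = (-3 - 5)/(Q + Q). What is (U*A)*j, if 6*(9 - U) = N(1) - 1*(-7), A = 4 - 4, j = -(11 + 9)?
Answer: 0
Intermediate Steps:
N(Q) = -4/Q (N(Q) = -8*1/(2*Q) = -4/Q)
j = -20 (j = -1*20 = -20)
A = 0
U = 17/2 (U = 9 - (-4/1 - 1*(-7))/6 = 9 - (-4*1 + 7)/6 = 9 - (-4 + 7)/6 = 9 - ⅙*3 = 9 - ½ = 17/2 ≈ 8.5000)
(U*A)*j = ((17/2)*0)*(-20) = 0*(-20) = 0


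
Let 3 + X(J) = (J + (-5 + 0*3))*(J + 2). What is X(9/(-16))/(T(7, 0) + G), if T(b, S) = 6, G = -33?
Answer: 2815/6912 ≈ 0.40726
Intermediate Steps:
X(J) = -3 + (-5 + J)*(2 + J) (X(J) = -3 + (J + (-5 + 0*3))*(J + 2) = -3 + (J + (-5 + 0))*(2 + J) = -3 + (J - 5)*(2 + J) = -3 + (-5 + J)*(2 + J))
X(9/(-16))/(T(7, 0) + G) = (-13 + (9/(-16))² - 27/(-16))/(6 - 33) = (-13 + (9*(-1/16))² - 27*(-1)/16)/(-27) = -(-13 + (-9/16)² - 3*(-9/16))/27 = -(-13 + 81/256 + 27/16)/27 = -1/27*(-2815/256) = 2815/6912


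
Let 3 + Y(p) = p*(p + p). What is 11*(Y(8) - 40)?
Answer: 935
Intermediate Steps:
Y(p) = -3 + 2*p**2 (Y(p) = -3 + p*(p + p) = -3 + p*(2*p) = -3 + 2*p**2)
11*(Y(8) - 40) = 11*((-3 + 2*8**2) - 40) = 11*((-3 + 2*64) - 40) = 11*((-3 + 128) - 40) = 11*(125 - 40) = 11*85 = 935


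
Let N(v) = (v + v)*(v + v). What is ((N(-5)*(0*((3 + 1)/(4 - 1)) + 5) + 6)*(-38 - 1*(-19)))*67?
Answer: -644138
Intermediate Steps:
N(v) = 4*v² (N(v) = (2*v)*(2*v) = 4*v²)
((N(-5)*(0*((3 + 1)/(4 - 1)) + 5) + 6)*(-38 - 1*(-19)))*67 = (((4*(-5)²)*(0*((3 + 1)/(4 - 1)) + 5) + 6)*(-38 - 1*(-19)))*67 = (((4*25)*(0*(4/3) + 5) + 6)*(-38 + 19))*67 = ((100*(0*(4*(⅓)) + 5) + 6)*(-19))*67 = ((100*(0*(4/3) + 5) + 6)*(-19))*67 = ((100*(0 + 5) + 6)*(-19))*67 = ((100*5 + 6)*(-19))*67 = ((500 + 6)*(-19))*67 = (506*(-19))*67 = -9614*67 = -644138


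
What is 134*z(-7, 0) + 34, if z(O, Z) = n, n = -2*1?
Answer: -234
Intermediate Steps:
n = -2
z(O, Z) = -2
134*z(-7, 0) + 34 = 134*(-2) + 34 = -268 + 34 = -234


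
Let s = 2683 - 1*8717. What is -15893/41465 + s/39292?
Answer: -437333783/814621390 ≈ -0.53686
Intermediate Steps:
s = -6034 (s = 2683 - 8717 = -6034)
-15893/41465 + s/39292 = -15893/41465 - 6034/39292 = -15893*1/41465 - 6034*1/39292 = -15893/41465 - 3017/19646 = -437333783/814621390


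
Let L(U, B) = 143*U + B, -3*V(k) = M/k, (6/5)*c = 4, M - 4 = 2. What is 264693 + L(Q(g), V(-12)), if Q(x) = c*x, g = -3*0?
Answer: 1588159/6 ≈ 2.6469e+5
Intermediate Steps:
M = 6 (M = 4 + 2 = 6)
c = 10/3 (c = (⅚)*4 = 10/3 ≈ 3.3333)
g = 0
V(k) = -2/k
Q(x) = 10*x/3
L(U, B) = B + 143*U
264693 + L(Q(g), V(-12)) = 264693 + (-2/(-12) + 143*((10/3)*0)) = 264693 + (-2*(-1/12) + 143*0) = 264693 + (⅙ + 0) = 264693 + ⅙ = 1588159/6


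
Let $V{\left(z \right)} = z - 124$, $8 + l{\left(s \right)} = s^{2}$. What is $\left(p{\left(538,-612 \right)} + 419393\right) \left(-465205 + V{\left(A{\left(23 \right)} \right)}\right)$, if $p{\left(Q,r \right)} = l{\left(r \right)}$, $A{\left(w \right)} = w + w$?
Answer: $-369401666907$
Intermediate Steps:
$l{\left(s \right)} = -8 + s^{2}$
$A{\left(w \right)} = 2 w$
$V{\left(z \right)} = -124 + z$
$p{\left(Q,r \right)} = -8 + r^{2}$
$\left(p{\left(538,-612 \right)} + 419393\right) \left(-465205 + V{\left(A{\left(23 \right)} \right)}\right) = \left(\left(-8 + \left(-612\right)^{2}\right) + 419393\right) \left(-465205 + \left(-124 + 2 \cdot 23\right)\right) = \left(\left(-8 + 374544\right) + 419393\right) \left(-465205 + \left(-124 + 46\right)\right) = \left(374536 + 419393\right) \left(-465205 - 78\right) = 793929 \left(-465283\right) = -369401666907$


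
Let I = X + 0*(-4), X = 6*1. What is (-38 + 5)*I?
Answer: -198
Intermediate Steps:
X = 6
I = 6 (I = 6 + 0*(-4) = 6 + 0 = 6)
(-38 + 5)*I = (-38 + 5)*6 = -33*6 = -198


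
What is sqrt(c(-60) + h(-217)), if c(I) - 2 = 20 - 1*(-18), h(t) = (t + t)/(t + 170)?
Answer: sqrt(108758)/47 ≈ 7.0167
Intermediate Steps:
h(t) = 2*t/(170 + t) (h(t) = (2*t)/(170 + t) = 2*t/(170 + t))
c(I) = 40 (c(I) = 2 + (20 - 1*(-18)) = 2 + (20 + 18) = 2 + 38 = 40)
sqrt(c(-60) + h(-217)) = sqrt(40 + 2*(-217)/(170 - 217)) = sqrt(40 + 2*(-217)/(-47)) = sqrt(40 + 2*(-217)*(-1/47)) = sqrt(40 + 434/47) = sqrt(2314/47) = sqrt(108758)/47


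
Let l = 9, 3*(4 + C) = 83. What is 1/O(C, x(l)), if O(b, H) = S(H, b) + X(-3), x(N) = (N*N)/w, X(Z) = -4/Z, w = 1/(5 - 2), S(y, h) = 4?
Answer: 3/16 ≈ 0.18750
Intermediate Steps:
C = 71/3 (C = -4 + (⅓)*83 = -4 + 83/3 = 71/3 ≈ 23.667)
w = ⅓ (w = 1/3 = ⅓ ≈ 0.33333)
x(N) = 3*N² (x(N) = (N*N)/(⅓) = N²*3 = 3*N²)
O(b, H) = 16/3 (O(b, H) = 4 - 4/(-3) = 4 - 4*(-⅓) = 4 + 4/3 = 16/3)
1/O(C, x(l)) = 1/(16/3) = 3/16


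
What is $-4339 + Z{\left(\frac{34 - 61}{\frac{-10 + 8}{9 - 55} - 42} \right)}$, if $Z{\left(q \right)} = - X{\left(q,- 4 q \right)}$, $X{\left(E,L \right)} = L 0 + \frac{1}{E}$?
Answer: $- \frac{2695484}{621} \approx -4340.6$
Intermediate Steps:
$X{\left(E,L \right)} = \frac{1}{E}$ ($X{\left(E,L \right)} = 0 + \frac{1}{E} = \frac{1}{E}$)
$Z{\left(q \right)} = - \frac{1}{q}$
$-4339 + Z{\left(\frac{34 - 61}{\frac{-10 + 8}{9 - 55} - 42} \right)} = -4339 - \frac{1}{\left(34 - 61\right) \frac{1}{\frac{-10 + 8}{9 - 55} - 42}} = -4339 - \frac{1}{\left(-27\right) \frac{1}{- \frac{2}{-46} - 42}} = -4339 - \frac{1}{\left(-27\right) \frac{1}{\left(-2\right) \left(- \frac{1}{46}\right) - 42}} = -4339 - \frac{1}{\left(-27\right) \frac{1}{\frac{1}{23} - 42}} = -4339 - \frac{1}{\left(-27\right) \frac{1}{- \frac{965}{23}}} = -4339 - \frac{1}{\left(-27\right) \left(- \frac{23}{965}\right)} = -4339 - \frac{1}{\frac{621}{965}} = -4339 - \frac{965}{621} = - \frac{2695484}{621}$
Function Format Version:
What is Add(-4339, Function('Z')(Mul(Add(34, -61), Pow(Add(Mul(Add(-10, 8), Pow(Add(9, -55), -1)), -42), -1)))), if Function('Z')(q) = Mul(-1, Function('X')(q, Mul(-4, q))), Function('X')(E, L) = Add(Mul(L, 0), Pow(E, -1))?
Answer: Rational(-2695484, 621) ≈ -4340.6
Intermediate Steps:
Function('X')(E, L) = Pow(E, -1) (Function('X')(E, L) = Add(0, Pow(E, -1)) = Pow(E, -1))
Function('Z')(q) = Mul(-1, Pow(q, -1))
Add(-4339, Function('Z')(Mul(Add(34, -61), Pow(Add(Mul(Add(-10, 8), Pow(Add(9, -55), -1)), -42), -1)))) = Add(-4339, Mul(-1, Pow(Mul(Add(34, -61), Pow(Add(Mul(Add(-10, 8), Pow(Add(9, -55), -1)), -42), -1)), -1))) = Add(-4339, Mul(-1, Pow(Mul(-27, Pow(Add(Mul(-2, Pow(-46, -1)), -42), -1)), -1))) = Add(-4339, Mul(-1, Pow(Mul(-27, Pow(Add(Mul(-2, Rational(-1, 46)), -42), -1)), -1))) = Add(-4339, Mul(-1, Pow(Mul(-27, Pow(Add(Rational(1, 23), -42), -1)), -1))) = Add(-4339, Mul(-1, Pow(Mul(-27, Pow(Rational(-965, 23), -1)), -1))) = Add(-4339, Mul(-1, Pow(Mul(-27, Rational(-23, 965)), -1))) = Add(-4339, Mul(-1, Pow(Rational(621, 965), -1))) = Add(-4339, Mul(-1, Rational(965, 621))) = Add(-4339, Rational(-965, 621)) = Rational(-2695484, 621)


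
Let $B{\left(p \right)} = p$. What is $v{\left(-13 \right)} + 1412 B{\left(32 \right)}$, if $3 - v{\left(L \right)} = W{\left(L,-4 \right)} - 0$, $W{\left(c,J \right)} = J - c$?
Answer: $45178$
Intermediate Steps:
$v{\left(L \right)} = 7 + L$ ($v{\left(L \right)} = 3 - \left(\left(-4 - L\right) - 0\right) = 3 - \left(\left(-4 - L\right) + 0\right) = 3 - \left(-4 - L\right) = 3 + \left(4 + L\right) = 7 + L$)
$v{\left(-13 \right)} + 1412 B{\left(32 \right)} = \left(7 - 13\right) + 1412 \cdot 32 = -6 + 45184 = 45178$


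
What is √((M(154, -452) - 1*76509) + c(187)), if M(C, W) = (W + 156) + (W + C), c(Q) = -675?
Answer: 3*I*√8642 ≈ 278.89*I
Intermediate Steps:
M(C, W) = 156 + C + 2*W (M(C, W) = (156 + W) + (C + W) = 156 + C + 2*W)
√((M(154, -452) - 1*76509) + c(187)) = √(((156 + 154 + 2*(-452)) - 1*76509) - 675) = √(((156 + 154 - 904) - 76509) - 675) = √((-594 - 76509) - 675) = √(-77103 - 675) = √(-77778) = 3*I*√8642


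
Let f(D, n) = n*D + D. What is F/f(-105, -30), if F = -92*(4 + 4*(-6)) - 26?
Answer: 1814/3045 ≈ 0.59573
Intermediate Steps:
f(D, n) = D + D*n (f(D, n) = D*n + D = D + D*n)
F = 1814 (F = -92*(4 - 24) - 26 = -92*(-20) - 26 = 1840 - 26 = 1814)
F/f(-105, -30) = 1814/((-105*(1 - 30))) = 1814/((-105*(-29))) = 1814/3045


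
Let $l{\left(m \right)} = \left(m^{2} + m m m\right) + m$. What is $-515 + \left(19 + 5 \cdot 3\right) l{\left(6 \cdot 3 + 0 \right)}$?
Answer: $209401$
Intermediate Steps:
$l{\left(m \right)} = m + m^{2} + m^{3}$ ($l{\left(m \right)} = \left(m^{2} + m^{2} m\right) + m = \left(m^{2} + m^{3}\right) + m = m + m^{2} + m^{3}$)
$-515 + \left(19 + 5 \cdot 3\right) l{\left(6 \cdot 3 + 0 \right)} = -515 + \left(19 + 5 \cdot 3\right) \left(6 \cdot 3 + 0\right) \left(1 + \left(6 \cdot 3 + 0\right) + \left(6 \cdot 3 + 0\right)^{2}\right) = -515 + \left(19 + 15\right) \left(18 + 0\right) \left(1 + \left(18 + 0\right) + \left(18 + 0\right)^{2}\right) = -515 + 34 \cdot 18 \left(1 + 18 + 18^{2}\right) = -515 + 34 \cdot 18 \left(1 + 18 + 324\right) = -515 + 34 \cdot 18 \cdot 343 = -515 + 34 \cdot 6174 = -515 + 209916 = 209401$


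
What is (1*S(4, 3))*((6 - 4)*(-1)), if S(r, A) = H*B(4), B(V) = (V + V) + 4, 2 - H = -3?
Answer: -120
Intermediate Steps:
H = 5 (H = 2 - 1*(-3) = 2 + 3 = 5)
B(V) = 4 + 2*V (B(V) = 2*V + 4 = 4 + 2*V)
S(r, A) = 60 (S(r, A) = 5*(4 + 2*4) = 5*(4 + 8) = 5*12 = 60)
(1*S(4, 3))*((6 - 4)*(-1)) = (1*60)*((6 - 4)*(-1)) = 60*(2*(-1)) = 60*(-2) = -120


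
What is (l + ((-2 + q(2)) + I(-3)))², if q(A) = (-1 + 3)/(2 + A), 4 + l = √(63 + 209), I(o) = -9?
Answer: 1929/4 - 116*√17 ≈ 3.9697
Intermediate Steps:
l = -4 + 4*√17 (l = -4 + √(63 + 209) = -4 + √272 = -4 + 4*√17 ≈ 12.492)
q(A) = 2/(2 + A)
(l + ((-2 + q(2)) + I(-3)))² = ((-4 + 4*√17) + ((-2 + 2/(2 + 2)) - 9))² = ((-4 + 4*√17) + ((-2 + 2/4) - 9))² = ((-4 + 4*√17) + ((-2 + 2*(¼)) - 9))² = ((-4 + 4*√17) + ((-2 + ½) - 9))² = ((-4 + 4*√17) + (-3/2 - 9))² = ((-4 + 4*√17) - 21/2)² = (-29/2 + 4*√17)²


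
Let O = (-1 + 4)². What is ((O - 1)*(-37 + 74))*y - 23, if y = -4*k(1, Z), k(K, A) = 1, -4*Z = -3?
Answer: -1207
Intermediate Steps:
Z = ¾ (Z = -¼*(-3) = ¾ ≈ 0.75000)
y = -4 (y = -4*1 = -4)
O = 9 (O = 3² = 9)
((O - 1)*(-37 + 74))*y - 23 = ((9 - 1)*(-37 + 74))*(-4) - 23 = (8*37)*(-4) - 23 = 296*(-4) - 23 = -1184 - 23 = -1207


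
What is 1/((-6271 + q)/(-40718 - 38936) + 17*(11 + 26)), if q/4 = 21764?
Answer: 79654/50021581 ≈ 0.0015924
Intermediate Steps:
q = 87056 (q = 4*21764 = 87056)
1/((-6271 + q)/(-40718 - 38936) + 17*(11 + 26)) = 1/((-6271 + 87056)/(-40718 - 38936) + 17*(11 + 26)) = 1/(80785/(-79654) + 17*37) = 1/(80785*(-1/79654) + 629) = 1/(-80785/79654 + 629) = 1/(50021581/79654) = 79654/50021581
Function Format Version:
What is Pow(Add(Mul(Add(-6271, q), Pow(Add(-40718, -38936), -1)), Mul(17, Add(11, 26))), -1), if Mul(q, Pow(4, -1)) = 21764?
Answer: Rational(79654, 50021581) ≈ 0.0015924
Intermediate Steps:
q = 87056 (q = Mul(4, 21764) = 87056)
Pow(Add(Mul(Add(-6271, q), Pow(Add(-40718, -38936), -1)), Mul(17, Add(11, 26))), -1) = Pow(Add(Mul(Add(-6271, 87056), Pow(Add(-40718, -38936), -1)), Mul(17, Add(11, 26))), -1) = Pow(Add(Mul(80785, Pow(-79654, -1)), Mul(17, 37)), -1) = Pow(Add(Mul(80785, Rational(-1, 79654)), 629), -1) = Pow(Add(Rational(-80785, 79654), 629), -1) = Pow(Rational(50021581, 79654), -1) = Rational(79654, 50021581)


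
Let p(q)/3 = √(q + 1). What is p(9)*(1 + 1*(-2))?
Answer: -3*√10 ≈ -9.4868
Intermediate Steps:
p(q) = 3*√(1 + q) (p(q) = 3*√(q + 1) = 3*√(1 + q))
p(9)*(1 + 1*(-2)) = (3*√(1 + 9))*(1 + 1*(-2)) = (3*√10)*(1 - 2) = (3*√10)*(-1) = -3*√10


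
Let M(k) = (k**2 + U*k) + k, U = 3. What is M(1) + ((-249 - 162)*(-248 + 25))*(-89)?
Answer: -8157112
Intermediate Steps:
M(k) = k**2 + 4*k (M(k) = (k**2 + 3*k) + k = k**2 + 4*k)
M(1) + ((-249 - 162)*(-248 + 25))*(-89) = 1*(4 + 1) + ((-249 - 162)*(-248 + 25))*(-89) = 1*5 - 411*(-223)*(-89) = 5 + 91653*(-89) = 5 - 8157117 = -8157112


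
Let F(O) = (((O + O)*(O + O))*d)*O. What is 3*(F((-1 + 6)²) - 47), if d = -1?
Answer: -187641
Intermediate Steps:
F(O) = -4*O³ (F(O) = (((O + O)*(O + O))*(-1))*O = (((2*O)*(2*O))*(-1))*O = ((4*O²)*(-1))*O = (-4*O²)*O = -4*O³)
3*(F((-1 + 6)²) - 47) = 3*(-4*(-1 + 6)⁶ - 47) = 3*(-4*(5²)³ - 47) = 3*(-4*25³ - 47) = 3*(-4*15625 - 47) = 3*(-62500 - 47) = 3*(-62547) = -187641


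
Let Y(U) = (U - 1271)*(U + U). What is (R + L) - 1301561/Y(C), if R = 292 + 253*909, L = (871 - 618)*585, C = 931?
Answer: 239479005481/633080 ≈ 3.7828e+5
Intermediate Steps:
Y(U) = 2*U*(-1271 + U) (Y(U) = (-1271 + U)*(2*U) = 2*U*(-1271 + U))
L = 148005 (L = 253*585 = 148005)
R = 230269 (R = 292 + 229977 = 230269)
(R + L) - 1301561/Y(C) = (230269 + 148005) - 1301561*1/(1862*(-1271 + 931)) = 378274 - 1301561/(2*931*(-340)) = 378274 - 1301561/(-633080) = 378274 - 1301561*(-1/633080) = 378274 + 1301561/633080 = 239479005481/633080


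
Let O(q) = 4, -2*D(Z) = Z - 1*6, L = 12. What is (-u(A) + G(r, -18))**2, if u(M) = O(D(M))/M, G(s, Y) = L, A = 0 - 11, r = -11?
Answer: 18496/121 ≈ 152.86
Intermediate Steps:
A = -11
D(Z) = 3 - Z/2 (D(Z) = -(Z - 1*6)/2 = -(Z - 6)/2 = -(-6 + Z)/2 = 3 - Z/2)
G(s, Y) = 12
u(M) = 4/M
(-u(A) + G(r, -18))**2 = (-4/(-11) + 12)**2 = (-4*(-1)/11 + 12)**2 = (-1*(-4/11) + 12)**2 = (4/11 + 12)**2 = (136/11)**2 = 18496/121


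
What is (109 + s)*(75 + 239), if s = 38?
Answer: 46158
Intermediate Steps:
(109 + s)*(75 + 239) = (109 + 38)*(75 + 239) = 147*314 = 46158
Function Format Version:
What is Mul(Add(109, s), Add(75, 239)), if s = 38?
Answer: 46158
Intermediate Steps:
Mul(Add(109, s), Add(75, 239)) = Mul(Add(109, 38), Add(75, 239)) = Mul(147, 314) = 46158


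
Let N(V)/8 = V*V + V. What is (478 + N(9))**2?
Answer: 1435204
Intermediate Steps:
N(V) = 8*V + 8*V**2 (N(V) = 8*(V*V + V) = 8*(V**2 + V) = 8*(V + V**2) = 8*V + 8*V**2)
(478 + N(9))**2 = (478 + 8*9*(1 + 9))**2 = (478 + 8*9*10)**2 = (478 + 720)**2 = 1198**2 = 1435204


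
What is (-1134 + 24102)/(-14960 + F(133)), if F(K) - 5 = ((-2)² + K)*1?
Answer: -11484/7409 ≈ -1.5500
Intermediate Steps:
F(K) = 9 + K (F(K) = 5 + ((-2)² + K)*1 = 5 + (4 + K)*1 = 5 + (4 + K) = 9 + K)
(-1134 + 24102)/(-14960 + F(133)) = (-1134 + 24102)/(-14960 + (9 + 133)) = 22968/(-14960 + 142) = 22968/(-14818) = 22968*(-1/14818) = -11484/7409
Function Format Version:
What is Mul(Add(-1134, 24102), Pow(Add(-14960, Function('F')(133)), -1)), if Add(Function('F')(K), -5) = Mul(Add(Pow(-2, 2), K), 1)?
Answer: Rational(-11484, 7409) ≈ -1.5500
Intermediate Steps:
Function('F')(K) = Add(9, K) (Function('F')(K) = Add(5, Mul(Add(Pow(-2, 2), K), 1)) = Add(5, Mul(Add(4, K), 1)) = Add(5, Add(4, K)) = Add(9, K))
Mul(Add(-1134, 24102), Pow(Add(-14960, Function('F')(133)), -1)) = Mul(Add(-1134, 24102), Pow(Add(-14960, Add(9, 133)), -1)) = Mul(22968, Pow(Add(-14960, 142), -1)) = Mul(22968, Pow(-14818, -1)) = Mul(22968, Rational(-1, 14818)) = Rational(-11484, 7409)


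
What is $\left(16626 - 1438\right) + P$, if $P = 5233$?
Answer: $20421$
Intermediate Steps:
$\left(16626 - 1438\right) + P = \left(16626 - 1438\right) + 5233 = 15188 + 5233 = 20421$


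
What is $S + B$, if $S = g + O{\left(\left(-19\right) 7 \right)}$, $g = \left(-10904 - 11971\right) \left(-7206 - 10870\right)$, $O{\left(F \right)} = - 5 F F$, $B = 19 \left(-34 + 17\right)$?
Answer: $413399732$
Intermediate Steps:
$B = -323$ ($B = 19 \left(-17\right) = -323$)
$O{\left(F \right)} = - 5 F^{2}$
$g = 413488500$ ($g = \left(-22875\right) \left(-18076\right) = 413488500$)
$S = 413400055$ ($S = 413488500 - 5 \left(\left(-19\right) 7\right)^{2} = 413488500 - 5 \left(-133\right)^{2} = 413488500 - 88445 = 413400055$)
$S + B = 413400055 - 323 = 413399732$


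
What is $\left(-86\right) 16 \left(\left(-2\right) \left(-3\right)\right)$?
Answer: $-8256$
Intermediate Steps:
$\left(-86\right) 16 \left(\left(-2\right) \left(-3\right)\right) = \left(-1376\right) 6 = -8256$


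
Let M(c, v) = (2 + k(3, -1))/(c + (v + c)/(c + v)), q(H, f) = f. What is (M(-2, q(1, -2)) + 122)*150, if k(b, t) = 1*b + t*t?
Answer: 17400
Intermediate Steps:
k(b, t) = b + t²
M(c, v) = 6/(1 + c) (M(c, v) = (2 + (3 + (-1)²))/(c + (v + c)/(c + v)) = (2 + (3 + 1))/(c + (c + v)/(c + v)) = (2 + 4)/(c + 1) = 6/(1 + c))
(M(-2, q(1, -2)) + 122)*150 = (6/(1 - 2) + 122)*150 = (6/(-1) + 122)*150 = (6*(-1) + 122)*150 = (-6 + 122)*150 = 116*150 = 17400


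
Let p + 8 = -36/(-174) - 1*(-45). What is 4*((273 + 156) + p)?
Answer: 54080/29 ≈ 1864.8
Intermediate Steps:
p = 1079/29 (p = -8 + (-36/(-174) - 1*(-45)) = -8 + (-36*(-1/174) + 45) = -8 + (6/29 + 45) = -8 + 1311/29 = 1079/29 ≈ 37.207)
4*((273 + 156) + p) = 4*((273 + 156) + 1079/29) = 4*(429 + 1079/29) = 4*(13520/29) = 54080/29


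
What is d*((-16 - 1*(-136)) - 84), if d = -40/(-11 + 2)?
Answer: 160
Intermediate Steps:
d = 40/9 (d = -40/(-9) = -40*(-⅑) = 40/9 ≈ 4.4444)
d*((-16 - 1*(-136)) - 84) = 40*((-16 - 1*(-136)) - 84)/9 = 40*((-16 + 136) - 84)/9 = 40*(120 - 84)/9 = (40/9)*36 = 160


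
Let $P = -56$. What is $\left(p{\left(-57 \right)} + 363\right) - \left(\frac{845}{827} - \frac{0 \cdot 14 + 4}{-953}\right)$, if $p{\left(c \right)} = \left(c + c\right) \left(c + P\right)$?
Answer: $\frac{10437986502}{788131} \approx 13244.0$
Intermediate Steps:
$p{\left(c \right)} = 2 c \left(-56 + c\right)$ ($p{\left(c \right)} = \left(c + c\right) \left(c - 56\right) = 2 c \left(-56 + c\right)$)
$\left(p{\left(-57 \right)} + 363\right) - \left(\frac{845}{827} - \frac{0 \cdot 14 + 4}{-953}\right) = \left(2 \left(-57\right) \left(-56 - 57\right) + 363\right) - \left(\frac{845}{827} - \frac{0 \cdot 14 + 4}{-953}\right) = \left(2 \left(-57\right) \left(-113\right) + 363\right) - \left(\frac{845}{827} - \left(0 + 4\right) \left(- \frac{1}{953}\right)\right) = \left(12882 + 363\right) + \left(4 \left(- \frac{1}{953}\right) - \frac{845}{827}\right) = 13245 - \frac{808593}{788131} = \frac{10437986502}{788131}$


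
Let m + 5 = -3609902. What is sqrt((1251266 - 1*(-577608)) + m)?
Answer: I*sqrt(1781033) ≈ 1334.6*I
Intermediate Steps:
m = -3609907 (m = -5 - 3609902 = -3609907)
sqrt((1251266 - 1*(-577608)) + m) = sqrt((1251266 - 1*(-577608)) - 3609907) = sqrt((1251266 + 577608) - 3609907) = sqrt(1828874 - 3609907) = sqrt(-1781033) = I*sqrt(1781033)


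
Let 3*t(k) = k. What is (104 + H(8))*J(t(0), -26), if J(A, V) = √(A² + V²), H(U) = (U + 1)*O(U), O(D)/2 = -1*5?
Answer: 364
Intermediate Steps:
t(k) = k/3
O(D) = -10 (O(D) = 2*(-1*5) = 2*(-5) = -10)
H(U) = -10 - 10*U (H(U) = (U + 1)*(-10) = (1 + U)*(-10) = -10 - 10*U)
(104 + H(8))*J(t(0), -26) = (104 + (-10 - 10*8))*√(((⅓)*0)² + (-26)²) = (104 + (-10 - 80))*√(0² + 676) = (104 - 90)*√(0 + 676) = 14*√676 = 14*26 = 364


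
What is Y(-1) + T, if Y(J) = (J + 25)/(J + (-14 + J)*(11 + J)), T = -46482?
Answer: -7018806/151 ≈ -46482.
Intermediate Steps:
Y(J) = (25 + J)/(J + (-14 + J)*(11 + J))
Y(-1) + T = (25 - 1)/(-154 + (-1)² - 2*(-1)) - 46482 = 24/(-154 + 1 + 2) - 46482 = 24/(-151) - 46482 = -1/151*24 - 46482 = -24/151 - 46482 = -7018806/151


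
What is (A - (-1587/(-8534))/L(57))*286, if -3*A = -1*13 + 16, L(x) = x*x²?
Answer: -75334242269/263406177 ≈ -286.00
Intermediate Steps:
L(x) = x³
A = -1 (A = -(-1*13 + 16)/3 = -(-13 + 16)/3 = -⅓*3 = -1)
(A - (-1587/(-8534))/L(57))*286 = (-1 - (-1587/(-8534))/(57³))*286 = (-1 - (-1587*(-1/8534))/185193)*286 = (-1 - 1587/(8534*185193))*286 = (-1 - 1*529/526812354)*286 = (-1 - 529/526812354)*286 = -526812883/526812354*286 = -75334242269/263406177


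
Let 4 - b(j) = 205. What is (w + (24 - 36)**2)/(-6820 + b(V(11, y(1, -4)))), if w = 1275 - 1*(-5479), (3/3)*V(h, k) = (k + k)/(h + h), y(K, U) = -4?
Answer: -6898/7021 ≈ -0.98248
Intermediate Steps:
V(h, k) = k/h (V(h, k) = (k + k)/(h + h) = (2*k)/((2*h)) = (2*k)*(1/(2*h)) = k/h)
b(j) = -201 (b(j) = 4 - 1*205 = 4 - 205 = -201)
w = 6754 (w = 1275 + 5479 = 6754)
(w + (24 - 36)**2)/(-6820 + b(V(11, y(1, -4)))) = (6754 + (24 - 36)**2)/(-6820 - 201) = (6754 + (-12)**2)/(-7021) = (6754 + 144)*(-1/7021) = 6898*(-1/7021) = -6898/7021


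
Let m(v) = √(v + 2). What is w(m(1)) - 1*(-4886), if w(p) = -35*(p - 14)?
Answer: 5376 - 35*√3 ≈ 5315.4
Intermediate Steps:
m(v) = √(2 + v)
w(p) = 490 - 35*p (w(p) = -35*(-14 + p) = 490 - 35*p)
w(m(1)) - 1*(-4886) = (490 - 35*√(2 + 1)) - 1*(-4886) = (490 - 35*√3) + 4886 = 5376 - 35*√3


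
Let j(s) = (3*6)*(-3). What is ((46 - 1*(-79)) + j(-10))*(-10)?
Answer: -710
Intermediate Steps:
j(s) = -54 (j(s) = 18*(-3) = -54)
((46 - 1*(-79)) + j(-10))*(-10) = ((46 - 1*(-79)) - 54)*(-10) = ((46 + 79) - 54)*(-10) = (125 - 54)*(-10) = 71*(-10) = -710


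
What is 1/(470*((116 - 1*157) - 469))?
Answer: -1/239700 ≈ -4.1719e-6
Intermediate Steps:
1/(470*((116 - 1*157) - 469)) = 1/(470*((116 - 157) - 469)) = 1/(470*(-41 - 469)) = 1/(470*(-510)) = 1/(-239700) = -1/239700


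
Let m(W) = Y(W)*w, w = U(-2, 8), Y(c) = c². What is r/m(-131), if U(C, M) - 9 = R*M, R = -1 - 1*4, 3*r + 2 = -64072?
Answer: 21358/531991 ≈ 0.040147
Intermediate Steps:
r = -21358 (r = -⅔ + (⅓)*(-64072) = -⅔ - 64072/3 = -21358)
R = -5 (R = -1 - 4 = -5)
U(C, M) = 9 - 5*M
w = -31 (w = 9 - 5*8 = 9 - 40 = -31)
m(W) = -31*W² (m(W) = W²*(-31) = -31*W²)
r/m(-131) = -21358/((-31*(-131)²)) = -21358/((-31*17161)) = -21358/(-531991) = -21358*(-1/531991) = 21358/531991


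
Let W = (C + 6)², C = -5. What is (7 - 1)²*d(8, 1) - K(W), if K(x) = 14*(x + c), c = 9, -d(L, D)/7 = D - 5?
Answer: 868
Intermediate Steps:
d(L, D) = 35 - 7*D (d(L, D) = -7*(D - 5) = -7*(-5 + D) = 35 - 7*D)
W = 1 (W = (-5 + 6)² = 1² = 1)
K(x) = 126 + 14*x (K(x) = 14*(x + 9) = 14*(9 + x) = 126 + 14*x)
(7 - 1)²*d(8, 1) - K(W) = (7 - 1)²*(35 - 7*1) - (126 + 14*1) = 6²*(35 - 7) - (126 + 14) = 36*28 - 1*140 = 1008 - 140 = 868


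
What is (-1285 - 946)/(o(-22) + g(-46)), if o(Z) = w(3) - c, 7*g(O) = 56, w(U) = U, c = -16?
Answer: -2231/27 ≈ -82.630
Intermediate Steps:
g(O) = 8 (g(O) = (⅐)*56 = 8)
o(Z) = 19 (o(Z) = 3 - 1*(-16) = 3 + 16 = 19)
(-1285 - 946)/(o(-22) + g(-46)) = (-1285 - 946)/(19 + 8) = -2231/27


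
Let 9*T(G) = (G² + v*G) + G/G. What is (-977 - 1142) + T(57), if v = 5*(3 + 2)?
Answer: -14396/9 ≈ -1599.6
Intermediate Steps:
v = 25 (v = 5*5 = 25)
T(G) = ⅑ + G²/9 + 25*G/9 (T(G) = ((G² + 25*G) + G/G)/9 = ((G² + 25*G) + 1)/9 = (1 + G² + 25*G)/9 = ⅑ + G²/9 + 25*G/9)
(-977 - 1142) + T(57) = (-977 - 1142) + (⅑ + (⅑)*57² + (25/9)*57) = -2119 + (⅑ + (⅑)*3249 + 475/3) = -2119 + (⅑ + 361 + 475/3) = -2119 + 4675/9 = -14396/9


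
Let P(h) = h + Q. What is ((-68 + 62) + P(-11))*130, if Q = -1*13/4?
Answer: -5265/2 ≈ -2632.5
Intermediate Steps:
Q = -13/4 (Q = -13*1/4 = -13/4 ≈ -3.2500)
P(h) = -13/4 + h (P(h) = h - 13/4 = -13/4 + h)
((-68 + 62) + P(-11))*130 = ((-68 + 62) + (-13/4 - 11))*130 = (-6 - 57/4)*130 = -81/4*130 = -5265/2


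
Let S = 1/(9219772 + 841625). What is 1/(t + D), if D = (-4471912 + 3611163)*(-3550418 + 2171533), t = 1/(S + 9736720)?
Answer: 97965005397841/116272106537356242563637862 ≈ 8.4255e-13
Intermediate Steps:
S = 1/10061397 ≈ 9.9390e-8
t = 10061397/97965005397841 (t = 1/(1/10061397 + 9736720) = 1/(97965005397841/10061397) = 10061397/97965005397841 ≈ 1.0270e-7)
D = 1186873884865 (D = -860749*(-1378885) = 1186873884865)
1/(t + D) = 1/(10061397/97965005397841 + 1186873884865) = 1/(116272106537356242563637862/97965005397841) = 97965005397841/116272106537356242563637862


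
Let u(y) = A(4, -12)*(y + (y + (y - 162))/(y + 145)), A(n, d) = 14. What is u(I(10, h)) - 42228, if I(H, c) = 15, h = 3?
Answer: -840591/20 ≈ -42030.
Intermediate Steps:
u(y) = 14*y + 14*(-162 + 2*y)/(145 + y) (u(y) = 14*(y + (y + (y - 162))/(y + 145)) = 14*(y + (y + (-162 + y))/(145 + y)) = 14*(y + (-162 + 2*y)/(145 + y)) = 14*y + 14*(-162 + 2*y)/(145 + y))
u(I(10, h)) - 42228 = 14*(-162 + 15² + 147*15)/(145 + 15) - 42228 = 14*(-162 + 225 + 2205)/160 - 42228 = 14*(1/160)*2268 - 42228 = 3969/20 - 42228 = -840591/20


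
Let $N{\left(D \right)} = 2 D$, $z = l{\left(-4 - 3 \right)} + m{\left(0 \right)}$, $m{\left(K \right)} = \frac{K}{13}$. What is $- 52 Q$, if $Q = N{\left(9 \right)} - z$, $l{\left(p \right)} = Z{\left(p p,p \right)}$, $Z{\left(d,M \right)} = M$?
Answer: $-1300$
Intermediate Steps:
$m{\left(K \right)} = \frac{K}{13}$ ($m{\left(K \right)} = K \frac{1}{13} = \frac{K}{13}$)
$l{\left(p \right)} = p$
$z = -7$ ($z = \left(-4 - 3\right) + \frac{1}{13} \cdot 0 = \left(-4 - 3\right) + 0 = -7 + 0 = -7$)
$Q = 25$ ($Q = 2 \cdot 9 - -7 = 18 + 7 = 25$)
$- 52 Q = \left(-52\right) 25 = -1300$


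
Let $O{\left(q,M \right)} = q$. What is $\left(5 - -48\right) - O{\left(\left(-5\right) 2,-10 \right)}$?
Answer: $63$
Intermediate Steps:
$\left(5 - -48\right) - O{\left(\left(-5\right) 2,-10 \right)} = \left(5 - -48\right) - \left(-5\right) 2 = \left(5 + 48\right) - -10 = 53 + 10 = 63$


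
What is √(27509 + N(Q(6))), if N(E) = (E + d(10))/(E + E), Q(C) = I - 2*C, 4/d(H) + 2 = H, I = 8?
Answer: √440151/4 ≈ 165.86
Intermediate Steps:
d(H) = 4/(-2 + H)
Q(C) = 8 - 2*C
N(E) = (½ + E)/(2*E) (N(E) = (E + 4/(-2 + 10))/(E + E) = (E + 4/8)/((2*E)) = (E + 4*(⅛))*(1/(2*E)) = (E + ½)*(1/(2*E)) = (½ + E)*(1/(2*E)) = (½ + E)/(2*E))
√(27509 + N(Q(6))) = √(27509 + (1 + 2*(8 - 2*6))/(4*(8 - 2*6))) = √(27509 + (1 + 2*(8 - 12))/(4*(8 - 12))) = √(27509 + (¼)*(1 + 2*(-4))/(-4)) = √(27509 + (¼)*(-¼)*(1 - 8)) = √(27509 + (¼)*(-¼)*(-7)) = √(27509 + 7/16) = √(440151/16) = √440151/4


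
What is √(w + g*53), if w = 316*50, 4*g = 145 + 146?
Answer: √78623/2 ≈ 140.20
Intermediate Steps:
g = 291/4 (g = (145 + 146)/4 = (¼)*291 = 291/4 ≈ 72.750)
w = 15800
√(w + g*53) = √(15800 + (291/4)*53) = √(15800 + 15423/4) = √(78623/4) = √78623/2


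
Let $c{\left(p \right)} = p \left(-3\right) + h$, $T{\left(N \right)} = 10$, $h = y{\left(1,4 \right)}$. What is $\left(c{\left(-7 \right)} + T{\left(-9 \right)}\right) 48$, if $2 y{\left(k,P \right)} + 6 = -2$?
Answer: $1296$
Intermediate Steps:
$y{\left(k,P \right)} = -4$ ($y{\left(k,P \right)} = -3 + \frac{1}{2} \left(-2\right) = -3 - 1 = -4$)
$h = -4$
$c{\left(p \right)} = -4 - 3 p$ ($c{\left(p \right)} = p \left(-3\right) - 4 = - 3 p - 4 = -4 - 3 p$)
$\left(c{\left(-7 \right)} + T{\left(-9 \right)}\right) 48 = \left(\left(-4 - -21\right) + 10\right) 48 = \left(\left(-4 + 21\right) + 10\right) 48 = \left(17 + 10\right) 48 = 27 \cdot 48 = 1296$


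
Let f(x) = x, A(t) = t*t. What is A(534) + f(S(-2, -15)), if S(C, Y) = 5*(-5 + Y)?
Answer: 285056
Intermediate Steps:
A(t) = t²
S(C, Y) = -25 + 5*Y
A(534) + f(S(-2, -15)) = 534² + (-25 + 5*(-15)) = 285156 + (-25 - 75) = 285156 - 100 = 285056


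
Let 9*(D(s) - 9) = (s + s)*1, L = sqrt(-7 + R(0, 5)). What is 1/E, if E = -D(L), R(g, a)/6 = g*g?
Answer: -729/6589 + 18*I*sqrt(7)/6589 ≈ -0.11064 + 0.0072277*I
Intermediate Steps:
R(g, a) = 6*g**2 (R(g, a) = 6*(g*g) = 6*g**2)
L = I*sqrt(7) (L = sqrt(-7 + 6*0**2) = sqrt(-7 + 6*0) = sqrt(-7 + 0) = sqrt(-7) = I*sqrt(7) ≈ 2.6458*I)
D(s) = 9 + 2*s/9 (D(s) = 9 + ((s + s)*1)/9 = 9 + ((2*s)*1)/9 = 9 + (2*s)/9 = 9 + 2*s/9)
E = -9 - 2*I*sqrt(7)/9 (E = -(9 + 2*(I*sqrt(7))/9) = -(9 + 2*I*sqrt(7)/9) = -9 - 2*I*sqrt(7)/9 ≈ -9.0 - 0.58794*I)
1/E = 1/(-9 - 2*I*sqrt(7)/9)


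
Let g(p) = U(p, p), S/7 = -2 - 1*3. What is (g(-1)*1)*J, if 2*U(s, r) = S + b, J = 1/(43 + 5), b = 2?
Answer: -11/32 ≈ -0.34375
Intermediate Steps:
S = -35 (S = 7*(-2 - 1*3) = 7*(-2 - 3) = 7*(-5) = -35)
J = 1/48 ≈ 0.020833
U(s, r) = -33/2 (U(s, r) = (-35 + 2)/2 = (½)*(-33) = -33/2)
g(p) = -33/2
(g(-1)*1)*J = -33/2*1*(1/48) = -33/2*1/48 = -11/32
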